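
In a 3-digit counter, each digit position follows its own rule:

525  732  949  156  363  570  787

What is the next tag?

For the first digit, +2 each step, mod 10: 5, 7, 9, 1, 3, 5, 7 → 9.
Second digit goes 2, 3, 4, 5, 6, 7, 8 → 9 (+1 each step, mod 10).
Third digit — −3 each step, mod 10: 5, 2, 9, 6, 3, 0, 7 → 4.
So the next tag is 994.

994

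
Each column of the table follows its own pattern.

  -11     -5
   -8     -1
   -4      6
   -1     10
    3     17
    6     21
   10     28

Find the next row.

For the first component, alternating steps +3, +4, +3, +4, …: -11, -8, -4, -1, 3, 6, 10 → 13.
Second component: alternating steps +4, +7, +4, +7, …; -5, -1, 6, 10, 17, 21, 28 → 32.
Putting it together: 13  32.

13  32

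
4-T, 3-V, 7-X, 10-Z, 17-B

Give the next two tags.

First component — each term is the sum of the two before it: 4, 3, 7, 10, 17 → 27 → 44.
Letter goes T, V, X, Z, B → D → F (letters move forward 2 places in the alphabet, wrapping Z→A).
So the next two tags are 27-D and 44-F.

27-D, 44-F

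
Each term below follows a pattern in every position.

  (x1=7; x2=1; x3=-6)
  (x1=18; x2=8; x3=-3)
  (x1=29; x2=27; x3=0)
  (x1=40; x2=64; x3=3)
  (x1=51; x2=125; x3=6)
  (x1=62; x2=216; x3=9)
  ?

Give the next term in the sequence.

X1 — +11 each step: 7, 18, 29, 40, 51, 62 → 73.
X2 — perfect cubes: 1³, 2³, 3³, …: 1, 8, 27, 64, 125, 216 → 343.
For the x3, +3 each step: -6, -3, 0, 3, 6, 9 → 12.
Putting it together: (x1=73; x2=343; x3=12).

(x1=73; x2=343; x3=12)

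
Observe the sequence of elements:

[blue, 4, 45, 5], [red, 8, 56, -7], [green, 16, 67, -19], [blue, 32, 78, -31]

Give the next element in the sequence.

[red, 64, 89, -43]

Colour: blue, red, green, blue → red (repeats blue → red → green).
Second slot goes 4, 8, 16, 32 → 64 (×2 each step).
Third slot: +11 each step; 45, 56, 67, 78 → 89.
Fourth slot — −12 each step: 5, -7, -19, -31 → -43.
Putting it together: [red, 64, 89, -43].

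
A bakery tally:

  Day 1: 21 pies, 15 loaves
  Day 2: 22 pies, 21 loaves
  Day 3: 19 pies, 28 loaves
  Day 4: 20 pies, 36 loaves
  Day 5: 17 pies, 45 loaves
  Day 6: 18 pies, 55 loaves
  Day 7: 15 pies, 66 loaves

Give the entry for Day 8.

Pies: 21, 22, 19, 20, 17, 18, 15 → 16 (alternating steps +1, −3, +1, −3, …).
Loaves: differences are 6, 7, 8, … (increasing by 1 each time); 15, 21, 28, 36, 45, 55, 66 → 78.
Combining the parts gives 16 pies, 78 loaves.

16 pies, 78 loaves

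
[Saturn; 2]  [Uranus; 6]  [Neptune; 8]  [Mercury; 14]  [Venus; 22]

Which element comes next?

[Earth; 36]

For the planet, runs through the planets Mercury→Neptune: Saturn, Uranus, Neptune, Mercury, Venus → Earth.
Second part goes 2, 6, 8, 14, 22 → 36 (each term is the sum of the two before it).
So the next element is [Earth; 36].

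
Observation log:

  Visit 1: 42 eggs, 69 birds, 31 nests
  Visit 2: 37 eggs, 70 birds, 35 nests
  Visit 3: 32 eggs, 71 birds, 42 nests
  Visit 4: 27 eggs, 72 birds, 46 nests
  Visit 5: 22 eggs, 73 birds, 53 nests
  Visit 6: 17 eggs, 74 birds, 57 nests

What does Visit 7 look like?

Eggs: −5 each step; 42, 37, 32, 27, 22, 17 → 12.
Birds: +1 each step, so 69, 70, 71, 72, 73, 74 → 75.
Nests: alternating steps +4, +7, +4, +7, …; 31, 35, 42, 46, 53, 57 → 64.
Combining the parts gives 12 eggs, 75 birds, 64 nests.

12 eggs, 75 birds, 64 nests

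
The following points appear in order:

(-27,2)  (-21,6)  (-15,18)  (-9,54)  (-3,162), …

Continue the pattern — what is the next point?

First coordinate — +6 each step: -27, -21, -15, -9, -3 → 3.
For the second coordinate, ×3 each step: 2, 6, 18, 54, 162 → 486.
Putting it together: (3,486).

(3,486)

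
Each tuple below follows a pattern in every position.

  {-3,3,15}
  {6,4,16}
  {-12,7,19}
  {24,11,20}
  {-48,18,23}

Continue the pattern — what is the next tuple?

First component — ×(-2) each step: -3, 6, -12, 24, -48 → 96.
For the second component, each term is the sum of the two before it: 3, 4, 7, 11, 18 → 29.
Third component — alternating steps +1, +3, +1, +3, …: 15, 16, 19, 20, 23 → 24.
Combining the parts gives {96,29,24}.

{96,29,24}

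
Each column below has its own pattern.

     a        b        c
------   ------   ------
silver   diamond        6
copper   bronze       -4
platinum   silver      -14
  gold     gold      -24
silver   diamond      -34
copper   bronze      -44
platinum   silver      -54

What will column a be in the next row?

Column a goes silver, copper, platinum, gold, silver, copper, platinum → gold (repeats silver → copper → platinum → gold).

gold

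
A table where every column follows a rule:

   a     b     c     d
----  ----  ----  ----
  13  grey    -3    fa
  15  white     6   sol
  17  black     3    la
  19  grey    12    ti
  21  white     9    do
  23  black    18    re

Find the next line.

25  grey  15  mi

Column a: +2 each step; 13, 15, 17, 19, 21, 23 → 25.
Column b: repeats grey → white → black, so grey, white, black, grey, white, black → grey.
Column c: alternating steps +9, −3, +9, −3, …; -3, 6, 3, 12, 9, 18 → 15.
Column d: fa, sol, la, ti, do, re → mi (runs through the solfège scale do→ti).
Combining the parts gives 25  grey  15  mi.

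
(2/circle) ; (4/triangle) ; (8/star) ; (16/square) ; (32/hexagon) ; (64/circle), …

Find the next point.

First part goes 2, 4, 8, 16, 32, 64 → 128 (×2 each step).
For the shape, repeats circle → triangle → star → square → hexagon: circle, triangle, star, square, hexagon, circle → triangle.
So the next point is (128/triangle).

(128/triangle)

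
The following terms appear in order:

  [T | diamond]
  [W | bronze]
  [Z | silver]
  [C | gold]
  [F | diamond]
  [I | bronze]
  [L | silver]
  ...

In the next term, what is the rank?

Rank: repeats diamond → bronze → silver → gold, so diamond, bronze, silver, gold, diamond, bronze, silver → gold.

gold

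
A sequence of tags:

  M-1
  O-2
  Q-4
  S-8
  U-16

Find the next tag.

W-32

For the letter, letters move forward 2 places in the alphabet: M, O, Q, S, U → W.
Second component: ×2 each step, so 1, 2, 4, 8, 16 → 32.
Combining the parts gives W-32.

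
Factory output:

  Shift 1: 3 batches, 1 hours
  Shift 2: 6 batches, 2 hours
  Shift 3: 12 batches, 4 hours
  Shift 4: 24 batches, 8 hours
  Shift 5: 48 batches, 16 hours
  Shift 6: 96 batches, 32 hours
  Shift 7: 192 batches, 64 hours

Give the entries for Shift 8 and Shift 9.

Batches: 3, 6, 12, 24, 48, 96, 192 → 384 → 768 (×2 each step).
Hours: 1, 2, 4, 8, 16, 32, 64 → 128 → 256 (×2 each step).
Putting the parts together: 384 batches, 128 hours and then 768 batches, 256 hours.

384 batches, 128 hours; 768 batches, 256 hours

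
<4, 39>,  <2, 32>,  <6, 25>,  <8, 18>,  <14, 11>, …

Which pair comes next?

<22, 4>

First coordinate — each term is the sum of the two before it: 4, 2, 6, 8, 14 → 22.
Second coordinate: −7 each step; 39, 32, 25, 18, 11 → 4.
Combining the parts gives <22, 4>.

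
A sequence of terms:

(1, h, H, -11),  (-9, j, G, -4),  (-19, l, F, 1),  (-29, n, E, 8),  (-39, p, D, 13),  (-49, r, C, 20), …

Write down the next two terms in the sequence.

First coordinate: 1, -9, -19, -29, -39, -49 → -59 → -69 (−10 each step).
First letter goes h, j, l, n, p, r → t → v (letters move forward 2 places in the alphabet).
Second letter: letters move back 1 place in the alphabet; H, G, F, E, D, C → B → A.
Fourth coordinate — alternating steps +7, +5, +7, +5, …: -11, -4, 1, 8, 13, 20 → 25 → 32.
Putting the parts together: (-59, t, B, 25) and then (-69, v, A, 32).

(-59, t, B, 25), (-69, v, A, 32)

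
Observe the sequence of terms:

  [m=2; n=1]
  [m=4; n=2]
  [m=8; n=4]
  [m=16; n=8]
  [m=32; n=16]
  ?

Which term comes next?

[m=64; n=32]

M: ×2 each step, so 2, 4, 8, 16, 32 → 64.
N: ×2 each step; 1, 2, 4, 8, 16 → 32.
Putting it together: [m=64; n=32].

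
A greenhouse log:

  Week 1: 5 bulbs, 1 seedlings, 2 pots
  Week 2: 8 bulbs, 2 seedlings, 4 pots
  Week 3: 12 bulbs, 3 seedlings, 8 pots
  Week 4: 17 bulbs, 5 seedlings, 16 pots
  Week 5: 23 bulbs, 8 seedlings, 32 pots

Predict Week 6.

Bulbs: differences are 3, 4, 5, … (increasing by 1 each time), so 5, 8, 12, 17, 23 → 30.
Seedlings: 1, 2, 3, 5, 8 → 13 (each term is the sum of the two before it).
Pots: 2, 4, 8, 16, 32 → 64 (×2 each step).
So the next line is 30 bulbs, 13 seedlings, 64 pots.

30 bulbs, 13 seedlings, 64 pots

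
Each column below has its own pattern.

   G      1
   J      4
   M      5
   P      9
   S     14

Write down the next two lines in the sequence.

V  23; Y  37

Letter — letters move forward 3 places in the alphabet: G, J, M, P, S → V → Y.
Second component: 1, 4, 5, 9, 14 → 23 → 37 (each term is the sum of the two before it).
Putting the parts together: V  23 and then Y  37.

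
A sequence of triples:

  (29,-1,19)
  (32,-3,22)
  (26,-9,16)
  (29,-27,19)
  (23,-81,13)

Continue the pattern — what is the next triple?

First value: 29, 32, 26, 29, 23 → 26 (alternating steps +3, −6, +3, −6, …).
For the second value, ×3 each step: -1, -3, -9, -27, -81 → -243.
For the third value, always 10 less than the first value: 19, 22, 16, 19, 13 → 16.
Putting it together: (26,-243,16).

(26,-243,16)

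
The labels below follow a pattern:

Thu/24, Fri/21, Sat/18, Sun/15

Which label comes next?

Mon/12

Day: Thu, Fri, Sat, Sun → Mon (runs through the weekdays Mon→Sun).
Second component: −3 each step, so 24, 21, 18, 15 → 12.
Combining the parts gives Mon/12.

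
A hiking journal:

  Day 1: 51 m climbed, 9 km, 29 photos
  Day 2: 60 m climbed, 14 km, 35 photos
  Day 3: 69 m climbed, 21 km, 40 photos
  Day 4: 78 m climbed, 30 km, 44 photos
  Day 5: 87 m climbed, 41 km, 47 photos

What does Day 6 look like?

M climbed: +9 each step; 51, 60, 69, 78, 87 → 96.
Km: differences are 5, 7, 9, … (increasing by 2 each time), so 9, 14, 21, 30, 41 → 54.
Photos: differences are 6, 5, 4, … (decreasing by 1 each time), so 29, 35, 40, 44, 47 → 49.
So the next record is 96 m climbed, 54 km, 49 photos.

96 m climbed, 54 km, 49 photos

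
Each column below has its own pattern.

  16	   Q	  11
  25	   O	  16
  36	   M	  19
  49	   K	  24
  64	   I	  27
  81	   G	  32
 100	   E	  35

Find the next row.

121  C  40

First component: perfect squares: 4², 5², 6², …; 16, 25, 36, 49, 64, 81, 100 → 121.
Letter: Q, O, M, K, I, G, E → C (letters move back 2 places in the alphabet).
Third component goes 11, 16, 19, 24, 27, 32, 35 → 40 (alternating steps +5, +3, +5, +3, …).
So the next row is 121  C  40.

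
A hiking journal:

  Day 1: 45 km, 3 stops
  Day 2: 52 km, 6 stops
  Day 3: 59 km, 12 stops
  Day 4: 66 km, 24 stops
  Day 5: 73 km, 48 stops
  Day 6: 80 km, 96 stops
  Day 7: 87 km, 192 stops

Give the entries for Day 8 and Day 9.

Km: +7 each step; 45, 52, 59, 66, 73, 80, 87 → 94 → 101.
For the stops, ×2 each step: 3, 6, 12, 24, 48, 96, 192 → 384 → 768.
So the next two lines are 94 km, 384 stops and 101 km, 768 stops.

94 km, 384 stops; 101 km, 768 stops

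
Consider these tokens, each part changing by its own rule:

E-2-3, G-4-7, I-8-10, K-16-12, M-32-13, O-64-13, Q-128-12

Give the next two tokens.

S-256-10 then U-512-7

Letter: letters move forward 2 places in the alphabet; E, G, I, K, M, O, Q → S → U.
Second component: ×2 each step; 2, 4, 8, 16, 32, 64, 128 → 256 → 512.
Third component: 3, 7, 10, 12, 13, 13, 12 → 10 → 7 (differences are 4, 3, 2, … (decreasing by 1 each time)).
Putting the parts together: S-256-10 and then U-512-7.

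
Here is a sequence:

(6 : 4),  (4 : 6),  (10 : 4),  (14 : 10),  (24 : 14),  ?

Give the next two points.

First slot: each term is the sum of the two before it, so 6, 4, 10, 14, 24 → 38 → 62.
Second slot — always the previous value of the first slot: 4, 6, 4, 10, 14 → 24 → 38.
So the next two points are (38 : 24) and (62 : 38).

(38 : 24), (62 : 38)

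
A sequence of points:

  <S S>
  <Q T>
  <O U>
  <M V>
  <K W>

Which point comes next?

<I X>

First letter goes S, Q, O, M, K → I (letters move back 2 places in the alphabet).
Second letter: letters move forward 1 place in the alphabet; S, T, U, V, W → X.
Combining the parts gives <I X>.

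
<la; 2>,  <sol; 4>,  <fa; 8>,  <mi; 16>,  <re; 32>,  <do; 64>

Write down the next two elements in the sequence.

Note: runs backward through the solfège scale do→ti; la, sol, fa, mi, re, do → ti → la.
Second value goes 2, 4, 8, 16, 32, 64 → 128 → 256 (×2 each step).
Putting the parts together: <ti; 128> and then <la; 256>.

<ti; 128>, <la; 256>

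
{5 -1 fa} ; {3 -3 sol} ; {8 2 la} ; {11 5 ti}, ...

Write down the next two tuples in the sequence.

First coordinate goes 5, 3, 8, 11 → 19 → 30 (each term is the sum of the two before it).
Second coordinate goes -1, -3, 2, 5 → 13 → 24 (always 6 less than the first coordinate).
Note — runs through the solfège scale do→ti: fa, sol, la, ti → do → re.
So the next two tuples are {19 13 do} and {30 24 re}.

{19 13 do}, {30 24 re}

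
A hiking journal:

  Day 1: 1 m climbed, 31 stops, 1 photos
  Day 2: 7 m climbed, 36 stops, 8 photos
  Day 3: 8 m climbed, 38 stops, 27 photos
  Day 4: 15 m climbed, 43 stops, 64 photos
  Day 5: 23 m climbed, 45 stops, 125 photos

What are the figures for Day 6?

M climbed: each term is the sum of the two before it, so 1, 7, 8, 15, 23 → 38.
Stops goes 31, 36, 38, 43, 45 → 50 (alternating steps +5, +2, +5, +2, …).
Photos: perfect cubes: 1³, 2³, 3³, …, so 1, 8, 27, 64, 125 → 216.
Combining the parts gives 38 m climbed, 50 stops, 216 photos.

38 m climbed, 50 stops, 216 photos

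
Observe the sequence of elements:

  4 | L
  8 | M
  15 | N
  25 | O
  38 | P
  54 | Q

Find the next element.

73 | R

First component — differences are 4, 7, 10, … (increasing by 3 each time): 4, 8, 15, 25, 38, 54 → 73.
Letter: letters move forward 1 place in the alphabet; L, M, N, O, P, Q → R.
Combining the parts gives 73 | R.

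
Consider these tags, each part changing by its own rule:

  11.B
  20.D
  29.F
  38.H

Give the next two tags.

47.J then 56.L

First component: +9 each step; 11, 20, 29, 38 → 47 → 56.
Letter goes B, D, F, H → J → L (letters move forward 2 places in the alphabet).
So the next two tags are 47.J and 56.L.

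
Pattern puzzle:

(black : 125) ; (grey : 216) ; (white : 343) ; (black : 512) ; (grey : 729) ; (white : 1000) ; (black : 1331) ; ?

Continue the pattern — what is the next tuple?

(grey : 1728)

For the shade, repeats black → grey → white: black, grey, white, black, grey, white, black → grey.
For the second value, perfect cubes: 5³, 6³, 7³, …: 125, 216, 343, 512, 729, 1000, 1331 → 1728.
Putting it together: (grey : 1728).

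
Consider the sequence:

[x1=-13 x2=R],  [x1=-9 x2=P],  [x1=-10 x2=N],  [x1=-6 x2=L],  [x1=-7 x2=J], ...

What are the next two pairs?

[x1=-3 x2=H], [x1=-4 x2=F]

X1 — alternating steps +4, −1, +4, −1, …: -13, -9, -10, -6, -7 → -3 → -4.
X2 — letters move back 2 places in the alphabet: R, P, N, L, J → H → F.
So the next two pairs are [x1=-3 x2=H] and [x1=-4 x2=F].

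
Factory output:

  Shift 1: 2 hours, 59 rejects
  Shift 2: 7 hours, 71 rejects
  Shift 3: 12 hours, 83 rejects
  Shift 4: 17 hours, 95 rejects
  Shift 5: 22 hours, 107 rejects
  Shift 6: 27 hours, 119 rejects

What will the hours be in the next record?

Hours: +5 each step; 2, 7, 12, 17, 22, 27 → 32.

32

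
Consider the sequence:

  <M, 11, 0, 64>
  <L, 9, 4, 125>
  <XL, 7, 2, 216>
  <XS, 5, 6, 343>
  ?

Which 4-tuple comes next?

<S, 3, 4, 512>

Size: runs through clothing sizes XS→XL, so M, L, XL, XS → S.
Second coordinate — −2 each step: 11, 9, 7, 5 → 3.
Third coordinate: alternating steps +4, −2, +4, −2, …; 0, 4, 2, 6 → 4.
Fourth coordinate: perfect cubes: 4³, 5³, 6³, …, so 64, 125, 216, 343 → 512.
Putting it together: <S, 3, 4, 512>.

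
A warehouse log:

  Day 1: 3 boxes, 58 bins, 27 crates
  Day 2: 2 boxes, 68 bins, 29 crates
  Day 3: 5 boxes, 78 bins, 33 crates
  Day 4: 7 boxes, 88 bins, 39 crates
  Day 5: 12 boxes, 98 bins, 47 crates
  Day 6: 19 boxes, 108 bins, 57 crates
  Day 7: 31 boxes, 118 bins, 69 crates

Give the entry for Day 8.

Boxes: 3, 2, 5, 7, 12, 19, 31 → 50 (each term is the sum of the two before it).
For the bins, +10 each step: 58, 68, 78, 88, 98, 108, 118 → 128.
Crates: differences are 2, 4, 6, … (increasing by 2 each time), so 27, 29, 33, 39, 47, 57, 69 → 83.
So the next record is 50 boxes, 128 bins, 83 crates.

50 boxes, 128 bins, 83 crates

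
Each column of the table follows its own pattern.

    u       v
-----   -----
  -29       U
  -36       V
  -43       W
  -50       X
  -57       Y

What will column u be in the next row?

For the column u, −7 each step: -29, -36, -43, -50, -57 → -64.

-64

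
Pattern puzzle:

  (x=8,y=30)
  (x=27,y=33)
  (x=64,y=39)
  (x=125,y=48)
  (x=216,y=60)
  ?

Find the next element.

For the x, perfect cubes: 2³, 3³, 4³, …: 8, 27, 64, 125, 216 → 343.
Y goes 30, 33, 39, 48, 60 → 75 (differences are 3, 6, 9, … (increasing by 3 each time)).
Combining the parts gives (x=343,y=75).

(x=343,y=75)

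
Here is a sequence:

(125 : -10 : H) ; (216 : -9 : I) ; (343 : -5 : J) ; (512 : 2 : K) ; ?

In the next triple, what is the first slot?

First slot: perfect cubes: 5³, 6³, 7³, …; 125, 216, 343, 512 → 729.

729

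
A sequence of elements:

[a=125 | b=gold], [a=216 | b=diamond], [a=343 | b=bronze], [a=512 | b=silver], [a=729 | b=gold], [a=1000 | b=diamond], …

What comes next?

[a=1331 | b=bronze]

A: 125, 216, 343, 512, 729, 1000 → 1331 (perfect cubes: 5³, 6³, 7³, …).
B — repeats gold → diamond → bronze → silver: gold, diamond, bronze, silver, gold, diamond → bronze.
Combining the parts gives [a=1331 | b=bronze].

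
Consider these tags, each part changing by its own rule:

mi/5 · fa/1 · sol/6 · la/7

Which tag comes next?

ti/13

Note: runs through the solfège scale do→ti, so mi, fa, sol, la → ti.
Second component: each term is the sum of the two before it; 5, 1, 6, 7 → 13.
So the next tag is ti/13.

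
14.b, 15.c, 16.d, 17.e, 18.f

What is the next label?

19.g

First component goes 14, 15, 16, 17, 18 → 19 (+1 each step).
Letter: letters move forward 1 place in the alphabet; b, c, d, e, f → g.
Combining the parts gives 19.g.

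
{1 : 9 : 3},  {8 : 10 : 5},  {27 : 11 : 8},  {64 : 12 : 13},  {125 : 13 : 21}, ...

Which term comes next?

First entry: perfect cubes: 1³, 2³, 3³, …, so 1, 8, 27, 64, 125 → 216.
Second entry goes 9, 10, 11, 12, 13 → 14 (+1 each step).
Third entry — each term is the sum of the two before it: 3, 5, 8, 13, 21 → 34.
Putting it together: {216 : 14 : 34}.

{216 : 14 : 34}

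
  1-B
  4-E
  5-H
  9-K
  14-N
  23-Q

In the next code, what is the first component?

First component — each term is the sum of the two before it: 1, 4, 5, 9, 14, 23 → 37.

37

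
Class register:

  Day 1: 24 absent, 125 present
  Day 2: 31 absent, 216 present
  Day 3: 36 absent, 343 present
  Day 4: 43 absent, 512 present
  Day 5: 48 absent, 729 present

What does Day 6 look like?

Absent goes 24, 31, 36, 43, 48 → 55 (alternating steps +7, +5, +7, +5, …).
Present goes 125, 216, 343, 512, 729 → 1000 (perfect cubes: 5³, 6³, 7³, …).
Putting it together: 55 absent, 1000 present.

55 absent, 1000 present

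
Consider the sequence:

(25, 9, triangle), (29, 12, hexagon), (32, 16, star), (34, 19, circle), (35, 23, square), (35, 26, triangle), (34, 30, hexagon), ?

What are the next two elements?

First part — differences are 4, 3, 2, … (decreasing by 1 each time): 25, 29, 32, 34, 35, 35, 34 → 32 → 29.
Second part — alternating steps +3, +4, +3, +4, …: 9, 12, 16, 19, 23, 26, 30 → 33 → 37.
For the shape, repeats triangle → hexagon → star → circle → square: triangle, hexagon, star, circle, square, triangle, hexagon → star → circle.
So the next two elements are (32, 33, star) and (29, 37, circle).

(32, 33, star), (29, 37, circle)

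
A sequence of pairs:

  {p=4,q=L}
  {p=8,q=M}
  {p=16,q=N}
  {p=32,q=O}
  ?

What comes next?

{p=64,q=P}

For the p, ×2 each step: 4, 8, 16, 32 → 64.
For the q, letters move forward 1 place in the alphabet: L, M, N, O → P.
Putting it together: {p=64,q=P}.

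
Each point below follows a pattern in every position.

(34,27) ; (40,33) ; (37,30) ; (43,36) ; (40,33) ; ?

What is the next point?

First coordinate goes 34, 40, 37, 43, 40 → 46 (alternating steps +6, −3, +6, −3, …).
Second coordinate: always 7 less than the first coordinate, so 27, 33, 30, 36, 33 → 39.
Putting it together: (46,39).

(46,39)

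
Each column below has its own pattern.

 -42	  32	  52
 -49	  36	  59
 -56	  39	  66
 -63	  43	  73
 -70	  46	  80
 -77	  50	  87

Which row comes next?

-84  53  94

First component: -42, -49, -56, -63, -70, -77 → -84 (−7 each step).
Second component goes 32, 36, 39, 43, 46, 50 → 53 (alternating steps +4, +3, +4, +3, …).
Third component: +7 each step, so 52, 59, 66, 73, 80, 87 → 94.
Putting it together: -84  53  94.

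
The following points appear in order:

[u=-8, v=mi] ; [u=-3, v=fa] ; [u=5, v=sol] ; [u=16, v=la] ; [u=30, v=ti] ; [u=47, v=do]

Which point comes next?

[u=67, v=re]

U: differences are 5, 8, 11, … (increasing by 3 each time); -8, -3, 5, 16, 30, 47 → 67.
V: runs through the solfège scale do→ti, so mi, fa, sol, la, ti, do → re.
Putting it together: [u=67, v=re].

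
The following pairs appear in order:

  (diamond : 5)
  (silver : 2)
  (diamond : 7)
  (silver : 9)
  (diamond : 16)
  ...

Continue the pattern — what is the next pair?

(silver : 25)

Rank: diamond, silver, diamond, silver, diamond → silver (alternates diamond ↔ silver).
Second part: each term is the sum of the two before it; 5, 2, 7, 9, 16 → 25.
Putting it together: (silver : 25).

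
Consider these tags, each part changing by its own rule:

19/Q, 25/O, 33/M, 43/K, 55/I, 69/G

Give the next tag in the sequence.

First component — differences are 6, 8, 10, … (increasing by 2 each time): 19, 25, 33, 43, 55, 69 → 85.
Letter: letters move back 2 places in the alphabet; Q, O, M, K, I, G → E.
So the next tag is 85/E.

85/E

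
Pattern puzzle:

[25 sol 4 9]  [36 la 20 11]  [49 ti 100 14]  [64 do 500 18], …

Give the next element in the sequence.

[81 re 2500 23]

First entry goes 25, 36, 49, 64 → 81 (perfect squares: 5², 6², 7², …).
Note: runs through the solfège scale do→ti, so sol, la, ti, do → re.
Third entry: 4, 20, 100, 500 → 2500 (×5 each step).
Fourth entry — differences are 2, 3, 4, … (increasing by 1 each time): 9, 11, 14, 18 → 23.
So the next element is [81 re 2500 23].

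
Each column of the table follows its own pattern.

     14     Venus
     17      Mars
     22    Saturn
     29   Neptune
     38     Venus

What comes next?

First component: differences are 3, 5, 7, … (increasing by 2 each time), so 14, 17, 22, 29, 38 → 49.
Planet: repeats Venus → Mars → Saturn → Neptune, so Venus, Mars, Saturn, Neptune, Venus → Mars.
Putting it together: 49  Mars.

49  Mars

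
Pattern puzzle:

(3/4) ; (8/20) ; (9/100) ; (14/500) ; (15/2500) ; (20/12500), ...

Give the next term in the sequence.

First component: alternating steps +5, +1, +5, +1, …; 3, 8, 9, 14, 15, 20 → 21.
Second component: 4, 20, 100, 500, 2500, 12500 → 62500 (×5 each step).
Putting it together: (21/62500).

(21/62500)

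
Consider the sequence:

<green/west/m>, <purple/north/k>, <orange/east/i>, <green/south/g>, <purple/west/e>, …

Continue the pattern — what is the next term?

Colour goes green, purple, orange, green, purple → orange (repeats green → purple → orange).
Direction — repeats west → north → east → south: west, north, east, south, west → north.
Letter: m, k, i, g, e → c (letters move back 2 places in the alphabet).
Putting it together: <orange/north/c>.

<orange/north/c>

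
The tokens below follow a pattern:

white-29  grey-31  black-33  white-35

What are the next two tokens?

Shade goes white, grey, black, white → grey → black (repeats white → grey → black).
Second component goes 29, 31, 33, 35 → 37 → 39 (+2 each step).
So the next two tokens are grey-37 and black-39.

grey-37, black-39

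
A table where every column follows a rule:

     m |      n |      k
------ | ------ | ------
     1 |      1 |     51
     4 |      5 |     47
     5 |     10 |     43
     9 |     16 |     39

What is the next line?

Column m: each term is the sum of the two before it; 1, 4, 5, 9 → 14.
Column n: differences are 4, 5, 6, … (increasing by 1 each time); 1, 5, 10, 16 → 23.
Column k: −4 each step; 51, 47, 43, 39 → 35.
Putting it together: 14  23  35.

14  23  35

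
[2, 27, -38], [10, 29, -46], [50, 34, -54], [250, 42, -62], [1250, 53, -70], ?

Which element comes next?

For the first part, ×5 each step: 2, 10, 50, 250, 1250 → 6250.
Second part: 27, 29, 34, 42, 53 → 67 (differences are 2, 5, 8, … (increasing by 3 each time)).
For the third part, −8 each step: -38, -46, -54, -62, -70 → -78.
So the next element is [6250, 67, -78].

[6250, 67, -78]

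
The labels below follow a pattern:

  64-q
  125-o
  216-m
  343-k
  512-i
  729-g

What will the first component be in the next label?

1000

First component goes 64, 125, 216, 343, 512, 729 → 1000 (perfect cubes: 4³, 5³, 6³, …).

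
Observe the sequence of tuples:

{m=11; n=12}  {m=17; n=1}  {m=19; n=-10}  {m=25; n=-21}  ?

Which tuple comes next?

M: alternating steps +6, +2, +6, +2, …; 11, 17, 19, 25 → 27.
N — −11 each step: 12, 1, -10, -21 → -32.
Putting it together: {m=27; n=-32}.

{m=27; n=-32}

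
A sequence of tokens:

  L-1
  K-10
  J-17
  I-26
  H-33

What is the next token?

G-42

Letter goes L, K, J, I, H → G (letters move back 1 place in the alphabet).
Second component — alternating steps +9, +7, +9, +7, …: 1, 10, 17, 26, 33 → 42.
Putting it together: G-42.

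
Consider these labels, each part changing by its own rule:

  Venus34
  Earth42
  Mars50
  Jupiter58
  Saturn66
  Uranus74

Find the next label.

Planet: runs through the planets Mercury→Neptune; Venus, Earth, Mars, Jupiter, Saturn, Uranus → Neptune.
Second component goes 34, 42, 50, 58, 66, 74 → 82 (+8 each step).
So the next label is Neptune82.

Neptune82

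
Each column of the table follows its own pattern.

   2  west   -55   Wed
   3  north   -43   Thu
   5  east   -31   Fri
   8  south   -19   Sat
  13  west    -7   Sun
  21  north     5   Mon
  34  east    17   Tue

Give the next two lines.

55  south  29  Wed; 89  west  41  Thu

First component: 2, 3, 5, 8, 13, 21, 34 → 55 → 89 (each term is the sum of the two before it).
Direction: repeats west → north → east → south; west, north, east, south, west, north, east → south → west.
Third component: -55, -43, -31, -19, -7, 5, 17 → 29 → 41 (+12 each step).
Day goes Wed, Thu, Fri, Sat, Sun, Mon, Tue → Wed → Thu (runs through the weekdays Mon→Sun).
Putting the parts together: 55  south  29  Wed and then 89  west  41  Thu.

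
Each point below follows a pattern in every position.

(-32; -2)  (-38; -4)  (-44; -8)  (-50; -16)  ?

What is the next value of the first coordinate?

-56

First coordinate: −6 each step, so -32, -38, -44, -50 → -56.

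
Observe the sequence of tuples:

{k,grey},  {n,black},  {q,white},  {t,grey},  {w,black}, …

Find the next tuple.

Letter: letters move forward 3 places in the alphabet; k, n, q, t, w → z.
Shade: repeats grey → black → white; grey, black, white, grey, black → white.
Combining the parts gives {z,white}.

{z,white}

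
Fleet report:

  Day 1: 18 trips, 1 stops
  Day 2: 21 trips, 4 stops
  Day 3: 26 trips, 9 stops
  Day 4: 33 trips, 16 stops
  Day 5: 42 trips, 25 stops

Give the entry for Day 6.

Trips goes 18, 21, 26, 33, 42 → 53 (differences are 3, 5, 7, … (increasing by 2 each time)).
Stops: perfect squares: 1², 2², 3², …; 1, 4, 9, 16, 25 → 36.
Combining the parts gives 53 trips, 36 stops.

53 trips, 36 stops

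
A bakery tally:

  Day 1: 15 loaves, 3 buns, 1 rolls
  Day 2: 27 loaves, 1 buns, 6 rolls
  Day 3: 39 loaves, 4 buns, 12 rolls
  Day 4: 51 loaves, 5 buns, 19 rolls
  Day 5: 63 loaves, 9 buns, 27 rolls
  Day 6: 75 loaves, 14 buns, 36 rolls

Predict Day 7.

For the loaves, +12 each step: 15, 27, 39, 51, 63, 75 → 87.
Buns: each term is the sum of the two before it, so 3, 1, 4, 5, 9, 14 → 23.
Rolls — differences are 5, 6, 7, … (increasing by 1 each time): 1, 6, 12, 19, 27, 36 → 46.
So the next record is 87 loaves, 23 buns, 46 rolls.

87 loaves, 23 buns, 46 rolls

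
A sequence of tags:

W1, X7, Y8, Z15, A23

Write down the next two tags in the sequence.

For the letter, letters move forward 1 place in the alphabet, wrapping Z→A: W, X, Y, Z, A → B → C.
Second component: each term is the sum of the two before it; 1, 7, 8, 15, 23 → 38 → 61.
Putting the parts together: B38 and then C61.

B38 then C61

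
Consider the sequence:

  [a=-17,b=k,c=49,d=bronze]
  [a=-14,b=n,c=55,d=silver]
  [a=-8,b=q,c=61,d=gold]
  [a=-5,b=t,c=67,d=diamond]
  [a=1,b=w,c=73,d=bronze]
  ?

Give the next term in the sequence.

A: alternating steps +3, +6, +3, +6, …; -17, -14, -8, -5, 1 → 4.
B — letters move forward 3 places in the alphabet: k, n, q, t, w → z.
C goes 49, 55, 61, 67, 73 → 79 (+6 each step).
D: repeats bronze → silver → gold → diamond, so bronze, silver, gold, diamond, bronze → silver.
Putting it together: [a=4,b=z,c=79,d=silver].

[a=4,b=z,c=79,d=silver]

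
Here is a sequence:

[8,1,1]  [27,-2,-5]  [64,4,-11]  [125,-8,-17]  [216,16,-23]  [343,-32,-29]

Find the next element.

First component goes 8, 27, 64, 125, 216, 343 → 512 (perfect cubes: 2³, 3³, 4³, …).
Second component — ×(-2) each step: 1, -2, 4, -8, 16, -32 → 64.
For the third component, −6 each step: 1, -5, -11, -17, -23, -29 → -35.
Putting it together: [512,64,-35].

[512,64,-35]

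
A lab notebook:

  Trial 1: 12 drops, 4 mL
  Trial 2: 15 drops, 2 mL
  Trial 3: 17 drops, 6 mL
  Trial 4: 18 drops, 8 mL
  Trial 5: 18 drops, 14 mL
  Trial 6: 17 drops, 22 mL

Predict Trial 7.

Drops: differences are 3, 2, 1, … (decreasing by 1 each time); 12, 15, 17, 18, 18, 17 → 15.
ML goes 4, 2, 6, 8, 14, 22 → 36 (each term is the sum of the two before it).
Combining the parts gives 15 drops, 36 mL.

15 drops, 36 mL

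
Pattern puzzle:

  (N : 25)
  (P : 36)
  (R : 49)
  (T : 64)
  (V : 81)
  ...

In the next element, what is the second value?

For the second value, perfect squares: 5², 6², 7², …: 25, 36, 49, 64, 81 → 100.

100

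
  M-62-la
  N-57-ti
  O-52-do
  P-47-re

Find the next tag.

Q-42-mi

For the letter, letters move forward 1 place in the alphabet: M, N, O, P → Q.
For the second component, −5 each step: 62, 57, 52, 47 → 42.
Note: runs through the solfège scale do→ti, so la, ti, do, re → mi.
Combining the parts gives Q-42-mi.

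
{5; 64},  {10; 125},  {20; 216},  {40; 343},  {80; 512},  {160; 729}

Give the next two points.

{320; 1000}, {640; 1331}

First slot goes 5, 10, 20, 40, 80, 160 → 320 → 640 (×2 each step).
Second slot: perfect cubes: 4³, 5³, 6³, …; 64, 125, 216, 343, 512, 729 → 1000 → 1331.
Putting the parts together: {320; 1000} and then {640; 1331}.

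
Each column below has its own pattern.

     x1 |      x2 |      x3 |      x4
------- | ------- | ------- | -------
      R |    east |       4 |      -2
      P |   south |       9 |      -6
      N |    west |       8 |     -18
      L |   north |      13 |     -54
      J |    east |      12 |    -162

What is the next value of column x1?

H

Column x1: letters move back 2 places in the alphabet; R, P, N, L, J → H.
Column x2: east, south, west, north, east → south (repeats east → south → west → north).
Column x3: 4, 9, 8, 13, 12 → 17 (alternating steps +5, −1, +5, −1, …).
Column x4: ×3 each step; -2, -6, -18, -54, -162 → -486.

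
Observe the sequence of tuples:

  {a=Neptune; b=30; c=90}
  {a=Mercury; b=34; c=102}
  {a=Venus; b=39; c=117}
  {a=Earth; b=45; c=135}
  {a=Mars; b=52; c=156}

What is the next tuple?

{a=Jupiter; b=60; c=180}

For the a, runs through the planets Mercury→Neptune: Neptune, Mercury, Venus, Earth, Mars → Jupiter.
B: differences are 4, 5, 6, … (increasing by 1 each time), so 30, 34, 39, 45, 52 → 60.
C: 90, 102, 117, 135, 156 → 180 (always 3 × the b).
Combining the parts gives {a=Jupiter; b=60; c=180}.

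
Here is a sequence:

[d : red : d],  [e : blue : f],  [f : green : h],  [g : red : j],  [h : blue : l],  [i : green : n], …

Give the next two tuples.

First letter: letters move forward 1 place in the alphabet, so d, e, f, g, h, i → j → k.
For the colour, repeats red → blue → green: red, blue, green, red, blue, green → red → blue.
For the second letter, letters move forward 2 places in the alphabet: d, f, h, j, l, n → p → r.
So the next two tuples are [j : red : p] and [k : blue : r].

[j : red : p], [k : blue : r]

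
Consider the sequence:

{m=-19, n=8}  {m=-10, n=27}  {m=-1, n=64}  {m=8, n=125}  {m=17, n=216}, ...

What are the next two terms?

{m=26, n=343}, {m=35, n=512}

M: +9 each step, so -19, -10, -1, 8, 17 → 26 → 35.
N: perfect cubes: 2³, 3³, 4³, …, so 8, 27, 64, 125, 216 → 343 → 512.
So the next two terms are {m=26, n=343} and {m=35, n=512}.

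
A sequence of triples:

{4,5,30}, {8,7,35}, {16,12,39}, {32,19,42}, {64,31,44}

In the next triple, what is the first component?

128

First component: ×2 each step; 4, 8, 16, 32, 64 → 128.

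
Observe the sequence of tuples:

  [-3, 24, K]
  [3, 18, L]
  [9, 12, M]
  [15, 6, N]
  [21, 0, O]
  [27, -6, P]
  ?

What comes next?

First component: +6 each step, so -3, 3, 9, 15, 21, 27 → 33.
Second component: 24, 18, 12, 6, 0, -6 → -12 (together with the first component always sums to 21).
Letter: letters move forward 1 place in the alphabet; K, L, M, N, O, P → Q.
Combining the parts gives [33, -12, Q].

[33, -12, Q]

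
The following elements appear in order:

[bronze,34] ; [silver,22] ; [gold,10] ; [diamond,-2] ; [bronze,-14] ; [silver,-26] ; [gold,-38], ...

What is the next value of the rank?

diamond

Rank: bronze, silver, gold, diamond, bronze, silver, gold → diamond (repeats bronze → silver → gold → diamond).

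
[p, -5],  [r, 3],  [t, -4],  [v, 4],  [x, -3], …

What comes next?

Letter: letters move forward 2 places in the alphabet; p, r, t, v, x → z.
Second value: alternating steps +8, −7, +8, −7, …, so -5, 3, -4, 4, -3 → 5.
So the next point is [z, 5].

[z, 5]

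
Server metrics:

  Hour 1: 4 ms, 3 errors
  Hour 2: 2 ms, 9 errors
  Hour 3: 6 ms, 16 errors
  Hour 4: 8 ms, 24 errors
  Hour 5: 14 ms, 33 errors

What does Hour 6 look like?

Ms: 4, 2, 6, 8, 14 → 22 (each term is the sum of the two before it).
Errors: differences are 6, 7, 8, … (increasing by 1 each time); 3, 9, 16, 24, 33 → 43.
So the next record is 22 ms, 43 errors.

22 ms, 43 errors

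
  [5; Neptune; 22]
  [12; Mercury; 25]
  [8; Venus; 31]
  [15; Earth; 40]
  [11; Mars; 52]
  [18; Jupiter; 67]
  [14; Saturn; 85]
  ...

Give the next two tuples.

[21; Uranus; 106], [17; Neptune; 130]

First slot — alternating steps +7, −4, +7, −4, …: 5, 12, 8, 15, 11, 18, 14 → 21 → 17.
For the planet, runs through the planets Mercury→Neptune: Neptune, Mercury, Venus, Earth, Mars, Jupiter, Saturn → Uranus → Neptune.
For the third slot, differences are 3, 6, 9, … (increasing by 3 each time): 22, 25, 31, 40, 52, 67, 85 → 106 → 130.
So the next two tuples are [21; Uranus; 106] and [17; Neptune; 130].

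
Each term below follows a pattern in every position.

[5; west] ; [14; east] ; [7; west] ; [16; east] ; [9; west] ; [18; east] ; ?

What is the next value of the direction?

Direction goes west, east, west, east, west, east → west (alternates west ↔ east).

west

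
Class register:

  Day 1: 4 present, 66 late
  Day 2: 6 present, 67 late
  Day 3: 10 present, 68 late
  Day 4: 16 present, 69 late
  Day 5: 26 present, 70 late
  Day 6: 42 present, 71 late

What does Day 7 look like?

For the present, each term is the sum of the two before it: 4, 6, 10, 16, 26, 42 → 68.
Late: +1 each step, so 66, 67, 68, 69, 70, 71 → 72.
Putting it together: 68 present, 72 late.

68 present, 72 late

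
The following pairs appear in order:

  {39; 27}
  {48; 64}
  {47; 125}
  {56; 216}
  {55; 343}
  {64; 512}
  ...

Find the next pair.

First entry: 39, 48, 47, 56, 55, 64 → 63 (alternating steps +9, −1, +9, −1, …).
Second entry — perfect cubes: 3³, 4³, 5³, …: 27, 64, 125, 216, 343, 512 → 729.
Combining the parts gives {63; 729}.

{63; 729}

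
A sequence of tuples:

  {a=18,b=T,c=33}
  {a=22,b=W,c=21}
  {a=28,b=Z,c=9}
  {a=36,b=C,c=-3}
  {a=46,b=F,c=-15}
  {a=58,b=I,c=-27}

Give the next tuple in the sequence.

A: differences are 4, 6, 8, … (increasing by 2 each time), so 18, 22, 28, 36, 46, 58 → 72.
B: T, W, Z, C, F, I → L (letters move forward 3 places in the alphabet, wrapping Z→A).
C: −12 each step, so 33, 21, 9, -3, -15, -27 → -39.
So the next tuple is {a=72,b=L,c=-39}.

{a=72,b=L,c=-39}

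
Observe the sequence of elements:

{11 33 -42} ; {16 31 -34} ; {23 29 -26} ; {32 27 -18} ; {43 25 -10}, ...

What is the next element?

{56 23 -2}

For the first slot, differences are 5, 7, 9, … (increasing by 2 each time): 11, 16, 23, 32, 43 → 56.
Second slot: −2 each step; 33, 31, 29, 27, 25 → 23.
Third slot: -42, -34, -26, -18, -10 → -2 (+8 each step).
Combining the parts gives {56 23 -2}.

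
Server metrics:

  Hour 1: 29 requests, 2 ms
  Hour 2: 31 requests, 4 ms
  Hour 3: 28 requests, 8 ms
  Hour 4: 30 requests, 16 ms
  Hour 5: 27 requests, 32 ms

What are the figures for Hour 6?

Requests — alternating steps +2, −3, +2, −3, …: 29, 31, 28, 30, 27 → 29.
Ms: 2, 4, 8, 16, 32 → 64 (×2 each step).
So the next row is 29 requests, 64 ms.

29 requests, 64 ms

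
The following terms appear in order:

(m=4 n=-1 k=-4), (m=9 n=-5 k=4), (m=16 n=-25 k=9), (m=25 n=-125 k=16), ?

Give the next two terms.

(m=36 n=-625 k=25), (m=49 n=-3125 k=36)

M: perfect squares: 2², 3², 4², …, so 4, 9, 16, 25 → 36 → 49.
N: ×5 each step; -1, -5, -25, -125 → -625 → -3125.
K: always the previous value of the m, so -4, 4, 9, 16 → 25 → 36.
So the next two terms are (m=36 n=-625 k=25) and (m=49 n=-3125 k=36).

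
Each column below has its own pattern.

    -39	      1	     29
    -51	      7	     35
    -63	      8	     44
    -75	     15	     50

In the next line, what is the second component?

23

Second component: each term is the sum of the two before it; 1, 7, 8, 15 → 23.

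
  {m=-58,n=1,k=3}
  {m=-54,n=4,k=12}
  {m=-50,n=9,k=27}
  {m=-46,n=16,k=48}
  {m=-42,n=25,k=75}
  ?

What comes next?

{m=-38,n=36,k=108}

M goes -58, -54, -50, -46, -42 → -38 (+4 each step).
N: perfect squares: 1², 2², 3², …; 1, 4, 9, 16, 25 → 36.
K goes 3, 12, 27, 48, 75 → 108 (always 3 × the n).
Putting it together: {m=-38,n=36,k=108}.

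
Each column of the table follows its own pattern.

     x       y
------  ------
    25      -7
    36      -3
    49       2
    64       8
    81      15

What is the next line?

For the column x, perfect squares: 5², 6², 7², …: 25, 36, 49, 64, 81 → 100.
For the column y, differences are 4, 5, 6, … (increasing by 1 each time): -7, -3, 2, 8, 15 → 23.
Putting it together: 100  23.

100  23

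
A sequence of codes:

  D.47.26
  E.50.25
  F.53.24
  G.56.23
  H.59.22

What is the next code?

Letter: letters move forward 1 place in the alphabet, so D, E, F, G, H → I.
Second component: 47, 50, 53, 56, 59 → 62 (+3 each step).
Third component: −1 each step; 26, 25, 24, 23, 22 → 21.
So the next code is I.62.21.

I.62.21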